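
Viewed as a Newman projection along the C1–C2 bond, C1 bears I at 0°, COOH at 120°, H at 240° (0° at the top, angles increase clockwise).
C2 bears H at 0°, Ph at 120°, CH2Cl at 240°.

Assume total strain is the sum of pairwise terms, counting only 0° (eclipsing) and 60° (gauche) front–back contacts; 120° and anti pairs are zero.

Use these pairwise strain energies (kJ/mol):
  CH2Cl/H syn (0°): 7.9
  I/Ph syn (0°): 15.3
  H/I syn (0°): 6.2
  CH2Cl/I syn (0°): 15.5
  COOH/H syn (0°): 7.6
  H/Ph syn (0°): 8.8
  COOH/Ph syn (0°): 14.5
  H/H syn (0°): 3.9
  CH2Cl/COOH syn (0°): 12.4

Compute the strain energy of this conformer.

28.6 kJ/mol

This conformer is eclipsed. I at 0° is eclipsed with H at 0° (6.2); COOH at 120° is eclipsed with Ph at 120° (14.5); H at 240° is eclipsed with CH2Cl at 240° (7.9). Total 28.6 kJ/mol.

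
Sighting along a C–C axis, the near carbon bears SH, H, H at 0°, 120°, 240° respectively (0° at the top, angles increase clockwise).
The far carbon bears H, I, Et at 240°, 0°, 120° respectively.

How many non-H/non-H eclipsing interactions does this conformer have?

Non-H eclipsing pairs: SH(0°)/I(0°) — 1 interaction.

1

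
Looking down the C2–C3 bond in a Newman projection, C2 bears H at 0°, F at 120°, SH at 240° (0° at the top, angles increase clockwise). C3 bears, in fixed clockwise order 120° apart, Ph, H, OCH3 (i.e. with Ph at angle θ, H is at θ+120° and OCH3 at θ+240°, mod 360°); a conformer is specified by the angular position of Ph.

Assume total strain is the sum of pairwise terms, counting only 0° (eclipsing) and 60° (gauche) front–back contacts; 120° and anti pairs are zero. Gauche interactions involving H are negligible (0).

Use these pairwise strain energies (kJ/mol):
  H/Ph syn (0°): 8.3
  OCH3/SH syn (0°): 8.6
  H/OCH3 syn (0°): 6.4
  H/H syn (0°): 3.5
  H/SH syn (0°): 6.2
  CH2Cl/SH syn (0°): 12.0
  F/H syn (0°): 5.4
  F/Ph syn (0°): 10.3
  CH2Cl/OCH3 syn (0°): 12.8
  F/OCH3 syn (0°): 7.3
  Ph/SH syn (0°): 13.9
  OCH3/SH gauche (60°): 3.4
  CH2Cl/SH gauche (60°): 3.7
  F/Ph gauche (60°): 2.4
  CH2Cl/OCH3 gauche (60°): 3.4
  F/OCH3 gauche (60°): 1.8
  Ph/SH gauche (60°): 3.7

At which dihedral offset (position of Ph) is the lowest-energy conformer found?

60°

Ph at 0° (eclipsed): H(0°)/Ph(0°) eclipsed 8.3; F(120°)/H(120°) eclipsed 5.4; SH(240°)/OCH3(240°) eclipsed 8.6 → 22.3 kJ/mol.
Ph at 60° (staggered): F(120°)/Ph(60°) gauche 2.4; SH(240°)/OCH3(300°) gauche 3.4 → 5.8 kJ/mol.
Ph at 120° (eclipsed): H(0°)/OCH3(0°) eclipsed 6.4; F(120°)/Ph(120°) eclipsed 10.3; SH(240°)/H(240°) eclipsed 6.2 → 22.9 kJ/mol.
Ph at 180° (staggered): F(120°)/Ph(180°) gauche 2.4; F(120°)/OCH3(60°) gauche 1.8; SH(240°)/Ph(180°) gauche 3.7 → 7.9 kJ/mol.
Ph at 240° (eclipsed): H(0°)/H(0°) eclipsed 3.5; F(120°)/OCH3(120°) eclipsed 7.3; SH(240°)/Ph(240°) eclipsed 13.9 → 24.7 kJ/mol.
Ph at 300° (staggered): F(120°)/OCH3(180°) gauche 1.8; SH(240°)/Ph(300°) gauche 3.7; SH(240°)/OCH3(180°) gauche 3.4 → 8.9 kJ/mol.
The minimum (5.8 kJ/mol) occurs with Ph at 60°.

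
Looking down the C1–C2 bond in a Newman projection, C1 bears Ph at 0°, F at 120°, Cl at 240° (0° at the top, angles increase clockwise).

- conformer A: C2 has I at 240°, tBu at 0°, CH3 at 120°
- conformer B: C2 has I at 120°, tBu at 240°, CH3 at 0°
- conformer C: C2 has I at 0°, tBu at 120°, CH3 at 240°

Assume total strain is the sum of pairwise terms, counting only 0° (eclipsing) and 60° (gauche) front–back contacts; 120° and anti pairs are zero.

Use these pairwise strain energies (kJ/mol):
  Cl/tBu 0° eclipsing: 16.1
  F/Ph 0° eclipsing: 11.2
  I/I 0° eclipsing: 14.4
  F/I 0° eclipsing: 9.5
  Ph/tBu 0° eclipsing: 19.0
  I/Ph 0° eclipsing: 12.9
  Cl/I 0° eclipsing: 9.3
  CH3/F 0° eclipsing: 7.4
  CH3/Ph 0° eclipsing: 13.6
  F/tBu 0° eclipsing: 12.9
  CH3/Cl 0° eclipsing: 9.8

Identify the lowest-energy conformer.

A (eclipsed): Ph–tBu eclipsed, F–CH3 eclipsed, Cl–I eclipsed; 19.0 + 7.4 + 9.3 = 35.7 kJ/mol.
B (eclipsed): Ph–CH3 eclipsed, F–I eclipsed, Cl–tBu eclipsed; 13.6 + 9.5 + 16.1 = 39.2 kJ/mol.
C (eclipsed): Ph–I eclipsed, F–tBu eclipsed, Cl–CH3 eclipsed; 12.9 + 12.9 + 9.8 = 35.6 kJ/mol.
C has the lowest total (35.6 kJ/mol).

C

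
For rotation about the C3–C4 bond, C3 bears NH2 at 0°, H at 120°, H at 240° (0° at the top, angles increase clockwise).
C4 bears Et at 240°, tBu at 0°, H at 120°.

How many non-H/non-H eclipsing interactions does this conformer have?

Non-H eclipsing pairs: NH2(0°)/tBu(0°) — 1 interaction.

1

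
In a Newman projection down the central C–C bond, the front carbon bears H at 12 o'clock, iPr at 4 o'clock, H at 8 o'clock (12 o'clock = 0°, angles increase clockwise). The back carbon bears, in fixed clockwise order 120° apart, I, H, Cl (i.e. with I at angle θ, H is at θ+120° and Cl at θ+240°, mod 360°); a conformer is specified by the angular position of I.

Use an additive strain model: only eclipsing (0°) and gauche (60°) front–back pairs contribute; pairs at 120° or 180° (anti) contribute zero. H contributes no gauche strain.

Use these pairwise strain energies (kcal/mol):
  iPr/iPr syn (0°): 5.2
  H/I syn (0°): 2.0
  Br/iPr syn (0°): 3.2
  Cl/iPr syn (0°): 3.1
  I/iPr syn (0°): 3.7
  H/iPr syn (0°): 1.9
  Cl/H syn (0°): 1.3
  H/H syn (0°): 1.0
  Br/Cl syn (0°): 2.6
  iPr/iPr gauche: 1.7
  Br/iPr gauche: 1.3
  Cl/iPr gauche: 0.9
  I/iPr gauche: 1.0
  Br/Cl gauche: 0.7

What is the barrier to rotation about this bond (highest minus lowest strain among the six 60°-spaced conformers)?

I at 0° (eclipsed): H(0°)/I(0°) eclipsed 2.0; iPr(120°)/H(120°) eclipsed 1.9; H(240°)/Cl(240°) eclipsed 1.3 → 5.2 kcal/mol.
I at 60° (staggered): iPr(120°)/I(60°) gauche 1.0 → 1.0 kcal/mol.
I at 120° (eclipsed): H(0°)/Cl(0°) eclipsed 1.3; iPr(120°)/I(120°) eclipsed 3.7; H(240°)/H(240°) eclipsed 1.0 → 6.0 kcal/mol.
I at 180° (staggered): iPr(120°)/I(180°) gauche 1.0; iPr(120°)/Cl(60°) gauche 0.9 → 1.9 kcal/mol.
I at 240° (eclipsed): H(0°)/H(0°) eclipsed 1.0; iPr(120°)/Cl(120°) eclipsed 3.1; H(240°)/I(240°) eclipsed 2.0 → 6.1 kcal/mol.
I at 300° (staggered): iPr(120°)/Cl(180°) gauche 0.9 → 0.9 kcal/mol.
Max at 240° (6.1 kcal/mol), min at 300° (0.9 kcal/mol); barrier = 5.2 kcal/mol.

5.2 kcal/mol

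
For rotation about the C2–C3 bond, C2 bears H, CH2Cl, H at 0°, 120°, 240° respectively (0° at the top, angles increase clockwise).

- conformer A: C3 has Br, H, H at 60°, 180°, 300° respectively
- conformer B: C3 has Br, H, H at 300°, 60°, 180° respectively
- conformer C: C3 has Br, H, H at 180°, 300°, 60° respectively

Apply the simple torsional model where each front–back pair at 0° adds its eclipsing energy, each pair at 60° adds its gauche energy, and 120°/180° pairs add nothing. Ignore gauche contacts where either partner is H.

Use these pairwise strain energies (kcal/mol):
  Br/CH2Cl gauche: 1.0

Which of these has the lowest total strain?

B

A (staggered): CH2Cl(120°)/Br(60°) gauche 1.0 → 1.0 kcal/mol.
B (staggered): no non-H gauche contacts → 0.0 kcal/mol.
C (staggered): CH2Cl(120°)/Br(180°) gauche 1.0 → 1.0 kcal/mol.
B has the lowest total (0.0 kcal/mol).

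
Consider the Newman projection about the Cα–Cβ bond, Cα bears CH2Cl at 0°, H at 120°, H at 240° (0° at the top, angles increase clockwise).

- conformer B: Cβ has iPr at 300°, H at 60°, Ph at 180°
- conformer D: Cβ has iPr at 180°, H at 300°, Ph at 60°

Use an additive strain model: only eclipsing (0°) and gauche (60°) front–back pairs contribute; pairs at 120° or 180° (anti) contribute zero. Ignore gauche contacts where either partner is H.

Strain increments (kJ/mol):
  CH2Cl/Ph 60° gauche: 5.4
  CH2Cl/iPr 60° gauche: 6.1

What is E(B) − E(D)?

B (staggered): CH2Cl(0°)/iPr(300°) gauche 6.1 → 6.1 kJ/mol.
D (staggered): CH2Cl(0°)/Ph(60°) gauche 5.4 → 5.4 kJ/mol.
E(B) − E(D) = 6.1 − 5.4 = +0.7 kJ/mol.

+0.7 kJ/mol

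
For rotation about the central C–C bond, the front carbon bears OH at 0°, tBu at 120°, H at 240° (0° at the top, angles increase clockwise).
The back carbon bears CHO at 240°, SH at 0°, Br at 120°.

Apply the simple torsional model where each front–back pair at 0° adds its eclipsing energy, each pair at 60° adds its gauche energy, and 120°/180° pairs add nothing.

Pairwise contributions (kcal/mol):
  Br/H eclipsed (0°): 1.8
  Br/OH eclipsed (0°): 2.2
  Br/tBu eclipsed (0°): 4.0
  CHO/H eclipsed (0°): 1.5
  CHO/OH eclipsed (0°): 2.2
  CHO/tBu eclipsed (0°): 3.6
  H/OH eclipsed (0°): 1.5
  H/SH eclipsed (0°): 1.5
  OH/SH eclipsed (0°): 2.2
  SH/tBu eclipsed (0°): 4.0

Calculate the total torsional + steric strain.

This conformer (eclipsed): OH(0°)/SH(0°) eclipsed 2.2; tBu(120°)/Br(120°) eclipsed 4.0; H(240°)/CHO(240°) eclipsed 1.5 → 7.7 kcal/mol.

7.7 kcal/mol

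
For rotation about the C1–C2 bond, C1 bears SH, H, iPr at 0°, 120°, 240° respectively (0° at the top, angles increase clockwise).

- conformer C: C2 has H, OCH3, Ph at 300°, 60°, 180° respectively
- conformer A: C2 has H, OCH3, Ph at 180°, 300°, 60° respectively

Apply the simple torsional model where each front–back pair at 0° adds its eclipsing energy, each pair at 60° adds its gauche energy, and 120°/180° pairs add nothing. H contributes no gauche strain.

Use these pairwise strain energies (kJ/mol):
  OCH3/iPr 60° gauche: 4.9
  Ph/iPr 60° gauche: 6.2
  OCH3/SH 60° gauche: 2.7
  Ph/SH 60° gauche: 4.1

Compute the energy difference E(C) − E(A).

-2.8 kJ/mol

C (staggered): SH(0°)/OCH3(60°) gauche 2.7; iPr(240°)/Ph(180°) gauche 6.2 → 8.9 kJ/mol.
A (staggered): SH(0°)/OCH3(300°) gauche 2.7; SH(0°)/Ph(60°) gauche 4.1; iPr(240°)/OCH3(300°) gauche 4.9 → 11.7 kJ/mol.
E(C) − E(A) = 8.9 − 11.7 = -2.8 kJ/mol.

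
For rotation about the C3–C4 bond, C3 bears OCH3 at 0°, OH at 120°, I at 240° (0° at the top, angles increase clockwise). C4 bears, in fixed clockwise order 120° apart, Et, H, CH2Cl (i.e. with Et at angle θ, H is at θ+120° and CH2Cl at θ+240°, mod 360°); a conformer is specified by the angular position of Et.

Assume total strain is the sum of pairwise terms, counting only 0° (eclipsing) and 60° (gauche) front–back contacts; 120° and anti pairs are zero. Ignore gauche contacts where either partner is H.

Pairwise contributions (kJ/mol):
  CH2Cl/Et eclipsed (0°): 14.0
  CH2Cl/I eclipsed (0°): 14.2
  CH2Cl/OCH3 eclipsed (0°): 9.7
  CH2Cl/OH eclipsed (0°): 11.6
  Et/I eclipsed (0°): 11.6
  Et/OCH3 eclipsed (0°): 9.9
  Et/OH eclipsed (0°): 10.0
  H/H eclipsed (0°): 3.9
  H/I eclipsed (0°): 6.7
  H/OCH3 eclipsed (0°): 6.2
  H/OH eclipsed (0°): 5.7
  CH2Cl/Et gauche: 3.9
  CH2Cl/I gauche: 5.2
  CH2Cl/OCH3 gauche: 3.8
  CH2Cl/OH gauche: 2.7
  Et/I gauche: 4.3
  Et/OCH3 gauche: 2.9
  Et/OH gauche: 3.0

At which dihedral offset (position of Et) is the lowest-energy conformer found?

180°

Et at 0° (eclipsed): OCH3–Et eclipsed, OH–H eclipsed, I–CH2Cl eclipsed; 9.9 + 5.7 + 14.2 = 29.8 kJ/mol.
Et at 60° (staggered): OCH3–Et gauche, OCH3–CH2Cl gauche, OH–Et gauche, I–CH2Cl gauche; 2.9 + 3.8 + 3.0 + 5.2 = 14.9 kJ/mol.
Et at 120° (eclipsed): OCH3–CH2Cl eclipsed, OH–Et eclipsed, I–H eclipsed; 9.7 + 10.0 + 6.7 = 26.4 kJ/mol.
Et at 180° (staggered): OCH3–CH2Cl gauche, OH–Et gauche, OH–CH2Cl gauche, I–Et gauche; 3.8 + 3.0 + 2.7 + 4.3 = 13.8 kJ/mol.
Et at 240° (eclipsed): OCH3–H eclipsed, OH–CH2Cl eclipsed, I–Et eclipsed; 6.2 + 11.6 + 11.6 = 29.4 kJ/mol.
Et at 300° (staggered): OCH3–Et gauche, OH–CH2Cl gauche, I–Et gauche, I–CH2Cl gauche; 2.9 + 2.7 + 4.3 + 5.2 = 15.1 kJ/mol.
The minimum (13.8 kJ/mol) occurs with Et at 180°.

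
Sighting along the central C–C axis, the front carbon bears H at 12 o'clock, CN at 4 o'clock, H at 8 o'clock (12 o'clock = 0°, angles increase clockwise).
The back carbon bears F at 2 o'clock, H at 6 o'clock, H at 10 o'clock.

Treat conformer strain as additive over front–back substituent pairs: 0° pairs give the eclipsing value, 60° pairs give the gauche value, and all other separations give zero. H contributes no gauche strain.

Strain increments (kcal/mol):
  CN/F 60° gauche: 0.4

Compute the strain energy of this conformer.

This conformer (staggered): CN–F gauche; 0.4 = 0.4 kcal/mol.

0.4 kcal/mol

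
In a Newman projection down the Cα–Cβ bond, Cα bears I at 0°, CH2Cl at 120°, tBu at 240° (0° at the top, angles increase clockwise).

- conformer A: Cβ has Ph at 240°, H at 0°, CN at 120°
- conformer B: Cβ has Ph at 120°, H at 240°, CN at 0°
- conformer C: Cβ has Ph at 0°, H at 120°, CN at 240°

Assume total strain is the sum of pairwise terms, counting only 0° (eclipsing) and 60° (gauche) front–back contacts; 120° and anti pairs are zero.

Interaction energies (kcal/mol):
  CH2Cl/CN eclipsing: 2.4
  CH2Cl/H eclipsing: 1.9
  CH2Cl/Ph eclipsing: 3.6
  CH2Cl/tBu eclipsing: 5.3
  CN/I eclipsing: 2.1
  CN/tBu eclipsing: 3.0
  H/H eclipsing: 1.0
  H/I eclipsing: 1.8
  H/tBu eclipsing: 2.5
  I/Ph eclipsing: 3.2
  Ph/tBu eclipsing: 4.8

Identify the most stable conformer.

A (eclipsed): I(0°)/H(0°) eclipsed 1.8; CH2Cl(120°)/CN(120°) eclipsed 2.4; tBu(240°)/Ph(240°) eclipsed 4.8 → 9.0 kcal/mol.
B (eclipsed): I(0°)/CN(0°) eclipsed 2.1; CH2Cl(120°)/Ph(120°) eclipsed 3.6; tBu(240°)/H(240°) eclipsed 2.5 → 8.2 kcal/mol.
C (eclipsed): I(0°)/Ph(0°) eclipsed 3.2; CH2Cl(120°)/H(120°) eclipsed 1.9; tBu(240°)/CN(240°) eclipsed 3.0 → 8.1 kcal/mol.
C has the lowest total (8.1 kcal/mol).

C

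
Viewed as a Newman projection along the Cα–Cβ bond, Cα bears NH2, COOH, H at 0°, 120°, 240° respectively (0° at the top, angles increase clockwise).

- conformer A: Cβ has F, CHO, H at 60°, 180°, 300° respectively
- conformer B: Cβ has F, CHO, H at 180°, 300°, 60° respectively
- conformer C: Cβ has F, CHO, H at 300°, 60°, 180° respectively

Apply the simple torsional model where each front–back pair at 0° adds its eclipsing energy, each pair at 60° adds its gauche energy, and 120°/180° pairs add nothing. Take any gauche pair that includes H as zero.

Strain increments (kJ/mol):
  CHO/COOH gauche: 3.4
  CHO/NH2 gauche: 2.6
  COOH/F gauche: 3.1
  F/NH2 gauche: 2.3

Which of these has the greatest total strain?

A (staggered): NH2–F gauche, COOH–F gauche, COOH–CHO gauche; 2.3 + 3.1 + 3.4 = 8.8 kJ/mol.
B (staggered): NH2–CHO gauche, COOH–F gauche; 2.6 + 3.1 = 5.7 kJ/mol.
C (staggered): NH2–F gauche, NH2–CHO gauche, COOH–CHO gauche; 2.3 + 2.6 + 3.4 = 8.3 kJ/mol.
A has the highest total (8.8 kJ/mol).

A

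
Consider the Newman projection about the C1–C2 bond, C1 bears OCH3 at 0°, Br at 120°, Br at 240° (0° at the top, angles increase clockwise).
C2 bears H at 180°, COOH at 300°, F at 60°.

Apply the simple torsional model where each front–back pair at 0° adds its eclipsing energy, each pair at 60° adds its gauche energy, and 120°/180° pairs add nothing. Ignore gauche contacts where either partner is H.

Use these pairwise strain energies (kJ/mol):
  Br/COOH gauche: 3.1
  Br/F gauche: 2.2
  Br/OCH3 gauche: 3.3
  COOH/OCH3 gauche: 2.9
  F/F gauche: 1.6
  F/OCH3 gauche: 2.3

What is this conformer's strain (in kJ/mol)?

10.5 kJ/mol

This conformer is staggered. OCH3 at 0° is gauche with COOH at 300° (2.9); OCH3 at 0° is gauche with F at 60° (2.3); Br at 120° is gauche with F at 60° (2.2); Br at 240° is gauche with COOH at 300° (3.1). Total 10.5 kJ/mol.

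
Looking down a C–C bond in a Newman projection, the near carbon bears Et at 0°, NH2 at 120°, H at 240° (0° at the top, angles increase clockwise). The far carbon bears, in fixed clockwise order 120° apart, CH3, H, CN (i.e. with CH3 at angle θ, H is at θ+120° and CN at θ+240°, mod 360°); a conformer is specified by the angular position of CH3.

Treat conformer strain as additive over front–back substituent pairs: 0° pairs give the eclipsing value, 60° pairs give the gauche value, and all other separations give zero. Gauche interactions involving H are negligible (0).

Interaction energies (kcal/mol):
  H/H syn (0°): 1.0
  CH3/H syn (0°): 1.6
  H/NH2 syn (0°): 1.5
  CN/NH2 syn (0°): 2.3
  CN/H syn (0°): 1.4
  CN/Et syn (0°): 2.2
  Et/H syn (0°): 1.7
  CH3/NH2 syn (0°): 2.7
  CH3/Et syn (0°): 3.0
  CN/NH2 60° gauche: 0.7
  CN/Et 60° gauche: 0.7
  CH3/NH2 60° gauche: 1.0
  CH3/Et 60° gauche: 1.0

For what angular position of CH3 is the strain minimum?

300°

CH3 at 0° (eclipsed): Et(0°)/CH3(0°) eclipsed 3.0; NH2(120°)/H(120°) eclipsed 1.5; H(240°)/CN(240°) eclipsed 1.4 → 5.9 kcal/mol.
CH3 at 60° (staggered): Et(0°)/CH3(60°) gauche 1.0; Et(0°)/CN(300°) gauche 0.7; NH2(120°)/CH3(60°) gauche 1.0 → 2.7 kcal/mol.
CH3 at 120° (eclipsed): Et(0°)/CN(0°) eclipsed 2.2; NH2(120°)/CH3(120°) eclipsed 2.7; H(240°)/H(240°) eclipsed 1.0 → 5.9 kcal/mol.
CH3 at 180° (staggered): Et(0°)/CN(60°) gauche 0.7; NH2(120°)/CH3(180°) gauche 1.0; NH2(120°)/CN(60°) gauche 0.7 → 2.4 kcal/mol.
CH3 at 240° (eclipsed): Et(0°)/H(0°) eclipsed 1.7; NH2(120°)/CN(120°) eclipsed 2.3; H(240°)/CH3(240°) eclipsed 1.6 → 5.6 kcal/mol.
CH3 at 300° (staggered): Et(0°)/CH3(300°) gauche 1.0; NH2(120°)/CN(180°) gauche 0.7 → 1.7 kcal/mol.
The minimum (1.7 kcal/mol) occurs with CH3 at 300°.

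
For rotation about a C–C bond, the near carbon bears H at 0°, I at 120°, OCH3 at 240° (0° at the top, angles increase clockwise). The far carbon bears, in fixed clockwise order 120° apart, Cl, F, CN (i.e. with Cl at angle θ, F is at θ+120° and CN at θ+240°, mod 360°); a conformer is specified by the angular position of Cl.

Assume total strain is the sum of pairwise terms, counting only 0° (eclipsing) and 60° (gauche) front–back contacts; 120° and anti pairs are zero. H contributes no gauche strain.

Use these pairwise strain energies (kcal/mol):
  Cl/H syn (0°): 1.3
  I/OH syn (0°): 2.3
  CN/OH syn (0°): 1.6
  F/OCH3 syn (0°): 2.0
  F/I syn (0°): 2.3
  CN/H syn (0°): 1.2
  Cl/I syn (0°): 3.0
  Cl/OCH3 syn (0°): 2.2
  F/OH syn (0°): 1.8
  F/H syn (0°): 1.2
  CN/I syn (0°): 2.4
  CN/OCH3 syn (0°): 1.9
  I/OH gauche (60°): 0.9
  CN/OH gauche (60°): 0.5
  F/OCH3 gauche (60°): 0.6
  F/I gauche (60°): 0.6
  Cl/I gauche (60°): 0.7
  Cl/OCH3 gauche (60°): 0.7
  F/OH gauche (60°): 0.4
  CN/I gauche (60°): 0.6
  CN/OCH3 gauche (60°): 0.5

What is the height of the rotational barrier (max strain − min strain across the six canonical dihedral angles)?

3.8 kcal/mol

Cl at 0° (eclipsed): H(0°)/Cl(0°) eclipsed 1.3; I(120°)/F(120°) eclipsed 2.3; OCH3(240°)/CN(240°) eclipsed 1.9 → 5.5 kcal/mol.
Cl at 60° (staggered): I(120°)/Cl(60°) gauche 0.7; I(120°)/F(180°) gauche 0.6; OCH3(240°)/F(180°) gauche 0.6; OCH3(240°)/CN(300°) gauche 0.5 → 2.4 kcal/mol.
Cl at 120° (eclipsed): H(0°)/CN(0°) eclipsed 1.2; I(120°)/Cl(120°) eclipsed 3.0; OCH3(240°)/F(240°) eclipsed 2.0 → 6.2 kcal/mol.
Cl at 180° (staggered): I(120°)/Cl(180°) gauche 0.7; I(120°)/CN(60°) gauche 0.6; OCH3(240°)/Cl(180°) gauche 0.7; OCH3(240°)/F(300°) gauche 0.6 → 2.6 kcal/mol.
Cl at 240° (eclipsed): H(0°)/F(0°) eclipsed 1.2; I(120°)/CN(120°) eclipsed 2.4; OCH3(240°)/Cl(240°) eclipsed 2.2 → 5.8 kcal/mol.
Cl at 300° (staggered): I(120°)/F(60°) gauche 0.6; I(120°)/CN(180°) gauche 0.6; OCH3(240°)/Cl(300°) gauche 0.7; OCH3(240°)/CN(180°) gauche 0.5 → 2.4 kcal/mol.
Max at 120° (6.2 kcal/mol), min at 60° (2.4 kcal/mol); barrier = 3.8 kcal/mol.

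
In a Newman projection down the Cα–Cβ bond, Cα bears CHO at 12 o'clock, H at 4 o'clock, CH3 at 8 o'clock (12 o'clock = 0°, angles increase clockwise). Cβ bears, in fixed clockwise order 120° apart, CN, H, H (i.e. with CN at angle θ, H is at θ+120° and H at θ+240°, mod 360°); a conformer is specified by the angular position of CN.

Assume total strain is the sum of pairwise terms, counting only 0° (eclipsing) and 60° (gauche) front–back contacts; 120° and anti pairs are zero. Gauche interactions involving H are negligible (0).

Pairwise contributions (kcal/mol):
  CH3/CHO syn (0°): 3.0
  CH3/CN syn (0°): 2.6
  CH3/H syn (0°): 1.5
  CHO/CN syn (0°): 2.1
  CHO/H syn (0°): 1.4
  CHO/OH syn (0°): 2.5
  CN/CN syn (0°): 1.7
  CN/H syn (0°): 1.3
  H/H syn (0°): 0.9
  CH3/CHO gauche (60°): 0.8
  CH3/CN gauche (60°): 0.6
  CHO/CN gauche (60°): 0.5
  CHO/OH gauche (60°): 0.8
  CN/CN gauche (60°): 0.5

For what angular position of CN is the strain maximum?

240°

CN at 0° (eclipsed): CHO–CN eclipsed, H–H eclipsed, CH3–H eclipsed; 2.1 + 0.9 + 1.5 = 4.5 kcal/mol.
CN at 60° (staggered): CHO–CN gauche; 0.5 = 0.5 kcal/mol.
CN at 120° (eclipsed): CHO–H eclipsed, H–CN eclipsed, CH3–H eclipsed; 1.4 + 1.3 + 1.5 = 4.2 kcal/mol.
CN at 180° (staggered): CH3–CN gauche; 0.6 = 0.6 kcal/mol.
CN at 240° (eclipsed): CHO–H eclipsed, H–H eclipsed, CH3–CN eclipsed; 1.4 + 0.9 + 2.6 = 4.9 kcal/mol.
CN at 300° (staggered): CHO–CN gauche, CH3–CN gauche; 0.5 + 0.6 = 1.1 kcal/mol.
The maximum (4.9 kcal/mol) occurs with CN at 240°.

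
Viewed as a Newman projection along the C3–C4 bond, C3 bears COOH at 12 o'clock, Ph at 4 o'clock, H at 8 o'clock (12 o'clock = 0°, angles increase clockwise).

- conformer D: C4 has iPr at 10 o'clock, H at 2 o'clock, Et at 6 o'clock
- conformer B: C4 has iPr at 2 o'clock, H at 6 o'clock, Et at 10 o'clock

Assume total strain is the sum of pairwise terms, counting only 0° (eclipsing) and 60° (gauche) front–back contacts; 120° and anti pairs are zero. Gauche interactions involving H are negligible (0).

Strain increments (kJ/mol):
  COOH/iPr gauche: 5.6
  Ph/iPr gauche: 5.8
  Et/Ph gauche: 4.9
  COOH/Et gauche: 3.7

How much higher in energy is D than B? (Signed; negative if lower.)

-4.6 kJ/mol

D is staggered. COOH at 0° is gauche with iPr at 300° (5.6); Ph at 120° is gauche with Et at 180° (4.9). Total 10.5 kJ/mol.
B is staggered. COOH at 0° is gauche with iPr at 60° (5.6); COOH at 0° is gauche with Et at 300° (3.7); Ph at 120° is gauche with iPr at 60° (5.8). Total 15.1 kJ/mol.
E(D) − E(B) = 10.5 − 15.1 = -4.6 kJ/mol.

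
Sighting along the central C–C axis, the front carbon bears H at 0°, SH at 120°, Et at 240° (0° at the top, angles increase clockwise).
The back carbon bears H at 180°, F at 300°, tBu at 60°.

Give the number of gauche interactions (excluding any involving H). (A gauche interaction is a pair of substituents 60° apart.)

2

Non-H gauche pairs: SH(120°)/tBu(60°); Et(240°)/F(300°) — 2 interactions.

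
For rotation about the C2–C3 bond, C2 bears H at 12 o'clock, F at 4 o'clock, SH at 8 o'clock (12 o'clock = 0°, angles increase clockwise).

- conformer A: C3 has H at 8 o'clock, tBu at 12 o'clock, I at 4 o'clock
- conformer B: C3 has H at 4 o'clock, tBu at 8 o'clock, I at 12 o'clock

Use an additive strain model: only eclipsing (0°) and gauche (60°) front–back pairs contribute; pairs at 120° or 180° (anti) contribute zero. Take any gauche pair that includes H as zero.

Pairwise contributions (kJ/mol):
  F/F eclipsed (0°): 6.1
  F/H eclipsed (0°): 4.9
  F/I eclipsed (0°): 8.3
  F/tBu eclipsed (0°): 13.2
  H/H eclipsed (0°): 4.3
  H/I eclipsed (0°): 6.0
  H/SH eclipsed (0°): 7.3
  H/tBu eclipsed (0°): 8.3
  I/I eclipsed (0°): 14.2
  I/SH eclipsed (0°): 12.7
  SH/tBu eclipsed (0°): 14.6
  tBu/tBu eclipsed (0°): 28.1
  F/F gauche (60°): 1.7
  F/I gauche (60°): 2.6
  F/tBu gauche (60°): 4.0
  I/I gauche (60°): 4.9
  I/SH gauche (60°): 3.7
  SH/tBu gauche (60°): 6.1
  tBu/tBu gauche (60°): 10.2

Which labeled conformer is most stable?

A

A (eclipsed): H(0°)/tBu(0°) eclipsed 8.3; F(120°)/I(120°) eclipsed 8.3; SH(240°)/H(240°) eclipsed 7.3 → 23.9 kJ/mol.
B (eclipsed): H(0°)/I(0°) eclipsed 6.0; F(120°)/H(120°) eclipsed 4.9; SH(240°)/tBu(240°) eclipsed 14.6 → 25.5 kJ/mol.
A has the lowest total (23.9 kJ/mol).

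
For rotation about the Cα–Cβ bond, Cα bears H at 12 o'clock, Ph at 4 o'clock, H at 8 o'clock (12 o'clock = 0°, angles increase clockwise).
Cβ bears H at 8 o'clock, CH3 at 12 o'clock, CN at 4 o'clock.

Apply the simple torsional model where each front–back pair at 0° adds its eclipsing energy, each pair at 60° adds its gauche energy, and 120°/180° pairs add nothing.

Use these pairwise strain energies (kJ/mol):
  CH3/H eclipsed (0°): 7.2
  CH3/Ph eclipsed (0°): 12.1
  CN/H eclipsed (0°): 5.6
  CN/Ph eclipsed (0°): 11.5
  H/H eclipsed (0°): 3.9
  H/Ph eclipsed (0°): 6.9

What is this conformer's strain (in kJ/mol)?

This conformer (eclipsed): H(0°)/CH3(0°) eclipsed 7.2; Ph(120°)/CN(120°) eclipsed 11.5; H(240°)/H(240°) eclipsed 3.9 → 22.6 kJ/mol.

22.6 kJ/mol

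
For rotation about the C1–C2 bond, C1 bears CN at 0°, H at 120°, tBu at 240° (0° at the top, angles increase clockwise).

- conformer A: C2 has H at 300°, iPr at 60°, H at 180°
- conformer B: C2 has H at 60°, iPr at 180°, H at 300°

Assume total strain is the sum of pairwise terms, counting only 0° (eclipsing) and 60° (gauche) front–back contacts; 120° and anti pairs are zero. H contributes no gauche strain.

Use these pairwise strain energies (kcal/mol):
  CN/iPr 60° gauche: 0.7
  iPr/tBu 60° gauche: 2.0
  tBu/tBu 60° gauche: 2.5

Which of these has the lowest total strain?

A (staggered): CN(0°)/iPr(60°) gauche 0.7 → 0.7 kcal/mol.
B (staggered): tBu(240°)/iPr(180°) gauche 2.0 → 2.0 kcal/mol.
A has the lowest total (0.7 kcal/mol).

A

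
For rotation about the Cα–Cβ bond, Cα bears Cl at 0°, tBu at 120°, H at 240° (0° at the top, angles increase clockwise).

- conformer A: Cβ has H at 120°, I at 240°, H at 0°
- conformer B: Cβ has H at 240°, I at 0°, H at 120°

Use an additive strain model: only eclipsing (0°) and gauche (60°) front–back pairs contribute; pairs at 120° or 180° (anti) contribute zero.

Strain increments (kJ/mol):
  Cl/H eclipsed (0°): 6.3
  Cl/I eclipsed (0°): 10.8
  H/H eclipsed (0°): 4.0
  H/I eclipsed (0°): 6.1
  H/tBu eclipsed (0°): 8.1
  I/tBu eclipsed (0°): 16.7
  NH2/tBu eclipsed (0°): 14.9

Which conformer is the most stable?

A (eclipsed): Cl(0°)/H(0°) eclipsed 6.3; tBu(120°)/H(120°) eclipsed 8.1; H(240°)/I(240°) eclipsed 6.1 → 20.5 kJ/mol.
B (eclipsed): Cl(0°)/I(0°) eclipsed 10.8; tBu(120°)/H(120°) eclipsed 8.1; H(240°)/H(240°) eclipsed 4.0 → 22.9 kJ/mol.
A has the lowest total (20.5 kJ/mol).

A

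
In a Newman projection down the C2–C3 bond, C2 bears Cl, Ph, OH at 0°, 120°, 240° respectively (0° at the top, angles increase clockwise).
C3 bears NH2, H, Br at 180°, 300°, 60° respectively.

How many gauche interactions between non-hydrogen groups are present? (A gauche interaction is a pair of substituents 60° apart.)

4

Non-H gauche pairs: Cl(0°)/Br(60°); Ph(120°)/NH2(180°); Ph(120°)/Br(60°); OH(240°)/NH2(180°) — 4 interactions.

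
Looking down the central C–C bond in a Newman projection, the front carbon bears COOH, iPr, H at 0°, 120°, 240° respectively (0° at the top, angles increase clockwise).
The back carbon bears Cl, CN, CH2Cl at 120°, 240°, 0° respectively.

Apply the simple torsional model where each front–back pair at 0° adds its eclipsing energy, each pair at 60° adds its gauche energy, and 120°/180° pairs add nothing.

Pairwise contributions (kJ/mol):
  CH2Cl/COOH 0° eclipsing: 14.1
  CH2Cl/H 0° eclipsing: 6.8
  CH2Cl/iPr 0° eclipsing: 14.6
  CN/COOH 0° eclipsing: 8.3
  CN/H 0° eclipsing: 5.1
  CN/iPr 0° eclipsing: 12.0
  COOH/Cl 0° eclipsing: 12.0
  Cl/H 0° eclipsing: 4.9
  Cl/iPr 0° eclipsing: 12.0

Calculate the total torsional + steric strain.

This conformer (eclipsed): COOH(0°)/CH2Cl(0°) eclipsed 14.1; iPr(120°)/Cl(120°) eclipsed 12.0; H(240°)/CN(240°) eclipsed 5.1 → 31.2 kJ/mol.

31.2 kJ/mol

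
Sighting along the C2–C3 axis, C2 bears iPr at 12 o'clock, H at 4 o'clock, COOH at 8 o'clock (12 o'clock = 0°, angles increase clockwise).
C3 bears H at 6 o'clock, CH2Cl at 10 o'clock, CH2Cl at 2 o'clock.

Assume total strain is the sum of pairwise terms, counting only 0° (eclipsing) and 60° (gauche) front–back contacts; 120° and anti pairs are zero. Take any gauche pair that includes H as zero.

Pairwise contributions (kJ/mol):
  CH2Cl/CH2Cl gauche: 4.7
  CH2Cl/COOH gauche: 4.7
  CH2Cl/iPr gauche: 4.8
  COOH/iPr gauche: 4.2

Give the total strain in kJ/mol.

14.3 kJ/mol

This conformer (staggered): iPr–CH2Cl gauche, iPr–CH2Cl gauche, COOH–CH2Cl gauche; 4.8 + 4.8 + 4.7 = 14.3 kJ/mol.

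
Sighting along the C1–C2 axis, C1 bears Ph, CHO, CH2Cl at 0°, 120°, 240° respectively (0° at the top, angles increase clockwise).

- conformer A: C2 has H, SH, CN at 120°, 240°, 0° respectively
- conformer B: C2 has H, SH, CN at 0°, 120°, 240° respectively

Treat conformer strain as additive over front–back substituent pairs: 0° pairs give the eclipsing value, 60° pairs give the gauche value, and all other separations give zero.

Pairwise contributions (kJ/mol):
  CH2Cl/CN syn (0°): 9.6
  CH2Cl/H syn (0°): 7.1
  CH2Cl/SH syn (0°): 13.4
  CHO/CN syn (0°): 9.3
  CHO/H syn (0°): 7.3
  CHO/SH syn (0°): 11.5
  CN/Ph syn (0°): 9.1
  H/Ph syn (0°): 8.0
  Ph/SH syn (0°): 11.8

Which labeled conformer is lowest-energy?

A (eclipsed): Ph(0°)/CN(0°) eclipsed 9.1; CHO(120°)/H(120°) eclipsed 7.3; CH2Cl(240°)/SH(240°) eclipsed 13.4 → 29.8 kJ/mol.
B (eclipsed): Ph(0°)/H(0°) eclipsed 8.0; CHO(120°)/SH(120°) eclipsed 11.5; CH2Cl(240°)/CN(240°) eclipsed 9.6 → 29.1 kJ/mol.
B has the lowest total (29.1 kJ/mol).

B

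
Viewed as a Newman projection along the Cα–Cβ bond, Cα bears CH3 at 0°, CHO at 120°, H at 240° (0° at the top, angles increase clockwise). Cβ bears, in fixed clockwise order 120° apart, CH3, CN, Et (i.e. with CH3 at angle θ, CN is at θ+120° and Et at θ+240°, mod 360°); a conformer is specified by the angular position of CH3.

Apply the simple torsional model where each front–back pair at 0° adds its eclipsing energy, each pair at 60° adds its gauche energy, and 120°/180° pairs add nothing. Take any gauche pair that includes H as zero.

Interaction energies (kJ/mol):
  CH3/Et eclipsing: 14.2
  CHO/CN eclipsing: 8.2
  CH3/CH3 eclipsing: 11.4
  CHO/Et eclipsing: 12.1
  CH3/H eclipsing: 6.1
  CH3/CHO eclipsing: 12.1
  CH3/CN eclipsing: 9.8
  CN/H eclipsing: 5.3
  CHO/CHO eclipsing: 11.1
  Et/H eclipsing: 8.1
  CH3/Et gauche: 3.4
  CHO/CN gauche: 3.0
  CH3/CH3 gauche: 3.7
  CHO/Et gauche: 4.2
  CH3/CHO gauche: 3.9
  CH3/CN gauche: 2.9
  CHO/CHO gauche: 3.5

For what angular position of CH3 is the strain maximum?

CH3 at 0° (eclipsed): CH3(0°)/CH3(0°) eclipsed 11.4; CHO(120°)/CN(120°) eclipsed 8.2; H(240°)/Et(240°) eclipsed 8.1 → 27.7 kJ/mol.
CH3 at 60° (staggered): CH3(0°)/CH3(60°) gauche 3.7; CH3(0°)/Et(300°) gauche 3.4; CHO(120°)/CH3(60°) gauche 3.9; CHO(120°)/CN(180°) gauche 3.0 → 14.0 kJ/mol.
CH3 at 120° (eclipsed): CH3(0°)/Et(0°) eclipsed 14.2; CHO(120°)/CH3(120°) eclipsed 12.1; H(240°)/CN(240°) eclipsed 5.3 → 31.6 kJ/mol.
CH3 at 180° (staggered): CH3(0°)/CN(300°) gauche 2.9; CH3(0°)/Et(60°) gauche 3.4; CHO(120°)/CH3(180°) gauche 3.9; CHO(120°)/Et(60°) gauche 4.2 → 14.4 kJ/mol.
CH3 at 240° (eclipsed): CH3(0°)/CN(0°) eclipsed 9.8; CHO(120°)/Et(120°) eclipsed 12.1; H(240°)/CH3(240°) eclipsed 6.1 → 28.0 kJ/mol.
CH3 at 300° (staggered): CH3(0°)/CH3(300°) gauche 3.7; CH3(0°)/CN(60°) gauche 2.9; CHO(120°)/CN(60°) gauche 3.0; CHO(120°)/Et(180°) gauche 4.2 → 13.8 kJ/mol.
The maximum (31.6 kJ/mol) occurs with CH3 at 120°.

120°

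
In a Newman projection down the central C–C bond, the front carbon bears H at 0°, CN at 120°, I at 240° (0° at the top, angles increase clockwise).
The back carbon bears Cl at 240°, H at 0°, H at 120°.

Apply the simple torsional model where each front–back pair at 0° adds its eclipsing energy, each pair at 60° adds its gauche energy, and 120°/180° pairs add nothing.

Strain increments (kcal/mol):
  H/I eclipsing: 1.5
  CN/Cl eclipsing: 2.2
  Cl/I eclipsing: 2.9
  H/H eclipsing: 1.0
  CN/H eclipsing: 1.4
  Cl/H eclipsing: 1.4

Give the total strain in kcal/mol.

This conformer is eclipsed. H at 0° is eclipsed with H at 0° (1.0); CN at 120° is eclipsed with H at 120° (1.4); I at 240° is eclipsed with Cl at 240° (2.9). Total 5.3 kcal/mol.

5.3 kcal/mol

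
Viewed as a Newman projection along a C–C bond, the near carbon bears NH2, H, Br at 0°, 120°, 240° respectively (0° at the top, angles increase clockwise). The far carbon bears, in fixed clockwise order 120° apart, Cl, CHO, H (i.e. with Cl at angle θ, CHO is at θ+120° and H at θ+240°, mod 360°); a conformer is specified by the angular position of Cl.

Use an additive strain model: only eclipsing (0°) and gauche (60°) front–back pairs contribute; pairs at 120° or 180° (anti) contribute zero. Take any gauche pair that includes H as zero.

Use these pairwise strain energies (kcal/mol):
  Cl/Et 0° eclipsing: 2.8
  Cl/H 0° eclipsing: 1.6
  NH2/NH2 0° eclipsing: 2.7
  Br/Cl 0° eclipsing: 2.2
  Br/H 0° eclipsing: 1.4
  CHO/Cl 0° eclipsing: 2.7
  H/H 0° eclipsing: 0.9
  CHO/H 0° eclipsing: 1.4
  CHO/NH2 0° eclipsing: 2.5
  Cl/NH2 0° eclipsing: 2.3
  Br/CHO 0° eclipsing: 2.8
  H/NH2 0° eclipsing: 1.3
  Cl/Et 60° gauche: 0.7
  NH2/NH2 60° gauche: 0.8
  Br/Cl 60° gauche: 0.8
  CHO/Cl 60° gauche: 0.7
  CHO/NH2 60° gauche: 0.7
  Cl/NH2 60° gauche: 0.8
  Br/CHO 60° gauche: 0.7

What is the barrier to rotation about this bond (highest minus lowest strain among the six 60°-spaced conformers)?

Cl at 0° (eclipsed): NH2(0°)/Cl(0°) eclipsed 2.3; H(120°)/CHO(120°) eclipsed 1.4; Br(240°)/H(240°) eclipsed 1.4 → 5.1 kcal/mol.
Cl at 60° (staggered): NH2(0°)/Cl(60°) gauche 0.8; Br(240°)/CHO(180°) gauche 0.7 → 1.5 kcal/mol.
Cl at 120° (eclipsed): NH2(0°)/H(0°) eclipsed 1.3; H(120°)/Cl(120°) eclipsed 1.6; Br(240°)/CHO(240°) eclipsed 2.8 → 5.7 kcal/mol.
Cl at 180° (staggered): NH2(0°)/CHO(300°) gauche 0.7; Br(240°)/Cl(180°) gauche 0.8; Br(240°)/CHO(300°) gauche 0.7 → 2.2 kcal/mol.
Cl at 240° (eclipsed): NH2(0°)/CHO(0°) eclipsed 2.5; H(120°)/H(120°) eclipsed 0.9; Br(240°)/Cl(240°) eclipsed 2.2 → 5.6 kcal/mol.
Cl at 300° (staggered): NH2(0°)/Cl(300°) gauche 0.8; NH2(0°)/CHO(60°) gauche 0.7; Br(240°)/Cl(300°) gauche 0.8 → 2.3 kcal/mol.
Max at 120° (5.7 kcal/mol), min at 60° (1.5 kcal/mol); barrier = 4.2 kcal/mol.

4.2 kcal/mol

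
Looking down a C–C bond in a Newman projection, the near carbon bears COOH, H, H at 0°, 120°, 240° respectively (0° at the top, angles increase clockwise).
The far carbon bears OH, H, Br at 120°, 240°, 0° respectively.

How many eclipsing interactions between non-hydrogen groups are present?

Non-H eclipsing pairs: COOH(0°)/Br(0°) — 1 interaction.

1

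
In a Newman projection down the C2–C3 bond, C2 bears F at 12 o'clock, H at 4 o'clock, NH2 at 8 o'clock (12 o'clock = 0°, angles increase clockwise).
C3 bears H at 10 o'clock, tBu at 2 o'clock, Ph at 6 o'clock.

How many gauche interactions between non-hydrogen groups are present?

2

Non-H gauche pairs: F(0°)/tBu(60°); NH2(240°)/Ph(180°) — 2 interactions.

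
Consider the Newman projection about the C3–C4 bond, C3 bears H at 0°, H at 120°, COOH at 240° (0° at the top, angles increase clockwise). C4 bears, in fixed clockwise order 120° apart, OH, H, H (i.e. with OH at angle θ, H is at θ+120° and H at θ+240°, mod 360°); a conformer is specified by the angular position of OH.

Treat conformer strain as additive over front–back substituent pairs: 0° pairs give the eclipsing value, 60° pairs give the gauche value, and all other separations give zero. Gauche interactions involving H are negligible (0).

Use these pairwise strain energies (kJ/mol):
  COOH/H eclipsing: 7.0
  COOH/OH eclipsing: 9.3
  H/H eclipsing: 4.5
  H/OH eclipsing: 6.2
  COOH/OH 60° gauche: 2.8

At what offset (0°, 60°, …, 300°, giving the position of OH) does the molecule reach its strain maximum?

OH at 0° (eclipsed): H–OH eclipsed, H–H eclipsed, COOH–H eclipsed; 6.2 + 4.5 + 7.0 = 17.7 kJ/mol.
OH at 60° (staggered): no non-H gauche contacts → 0.0 kJ/mol.
OH at 120° (eclipsed): H–H eclipsed, H–OH eclipsed, COOH–H eclipsed; 4.5 + 6.2 + 7.0 = 17.7 kJ/mol.
OH at 180° (staggered): COOH–OH gauche; 2.8 = 2.8 kJ/mol.
OH at 240° (eclipsed): H–H eclipsed, H–H eclipsed, COOH–OH eclipsed; 4.5 + 4.5 + 9.3 = 18.3 kJ/mol.
OH at 300° (staggered): COOH–OH gauche; 2.8 = 2.8 kJ/mol.
The maximum (18.3 kJ/mol) occurs with OH at 240°.

240°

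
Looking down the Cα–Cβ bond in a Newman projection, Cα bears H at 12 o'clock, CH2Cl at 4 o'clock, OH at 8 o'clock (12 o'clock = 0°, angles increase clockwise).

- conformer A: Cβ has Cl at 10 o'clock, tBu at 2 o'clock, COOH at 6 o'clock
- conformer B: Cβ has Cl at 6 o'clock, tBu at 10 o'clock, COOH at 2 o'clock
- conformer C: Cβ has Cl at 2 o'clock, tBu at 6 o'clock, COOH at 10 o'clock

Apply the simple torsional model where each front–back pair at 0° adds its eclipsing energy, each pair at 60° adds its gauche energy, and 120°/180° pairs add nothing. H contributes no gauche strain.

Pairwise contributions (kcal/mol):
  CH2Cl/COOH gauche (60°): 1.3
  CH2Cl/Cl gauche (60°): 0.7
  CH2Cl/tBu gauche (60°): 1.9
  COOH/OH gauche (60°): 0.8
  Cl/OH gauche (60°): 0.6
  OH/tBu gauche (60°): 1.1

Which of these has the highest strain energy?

A

A (staggered): CH2Cl–tBu gauche, CH2Cl–COOH gauche, OH–Cl gauche, OH–COOH gauche; 1.9 + 1.3 + 0.6 + 0.8 = 4.6 kcal/mol.
B (staggered): CH2Cl–Cl gauche, CH2Cl–COOH gauche, OH–Cl gauche, OH–tBu gauche; 0.7 + 1.3 + 0.6 + 1.1 = 3.7 kcal/mol.
C (staggered): CH2Cl–Cl gauche, CH2Cl–tBu gauche, OH–tBu gauche, OH–COOH gauche; 0.7 + 1.9 + 1.1 + 0.8 = 4.5 kcal/mol.
A has the highest total (4.6 kcal/mol).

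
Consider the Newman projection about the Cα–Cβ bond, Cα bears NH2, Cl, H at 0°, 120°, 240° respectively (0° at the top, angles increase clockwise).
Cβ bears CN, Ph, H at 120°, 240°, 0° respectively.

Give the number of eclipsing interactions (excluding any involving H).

Non-H eclipsing pairs: Cl(120°)/CN(120°) — 1 interaction.

1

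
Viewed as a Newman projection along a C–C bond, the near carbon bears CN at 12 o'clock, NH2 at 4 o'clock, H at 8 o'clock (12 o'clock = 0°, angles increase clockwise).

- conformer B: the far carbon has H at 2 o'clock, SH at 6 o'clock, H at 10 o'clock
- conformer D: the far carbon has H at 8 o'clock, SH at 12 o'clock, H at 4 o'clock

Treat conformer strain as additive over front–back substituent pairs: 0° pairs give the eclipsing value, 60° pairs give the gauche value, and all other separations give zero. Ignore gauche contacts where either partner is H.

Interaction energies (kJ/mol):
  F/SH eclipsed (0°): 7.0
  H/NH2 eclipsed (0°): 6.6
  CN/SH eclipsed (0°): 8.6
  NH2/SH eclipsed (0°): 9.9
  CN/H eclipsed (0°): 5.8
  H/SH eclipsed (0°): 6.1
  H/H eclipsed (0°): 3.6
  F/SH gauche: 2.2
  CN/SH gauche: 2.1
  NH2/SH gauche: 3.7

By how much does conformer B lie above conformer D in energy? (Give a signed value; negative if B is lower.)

B (staggered): NH2(120°)/SH(180°) gauche 3.7 → 3.7 kJ/mol.
D (eclipsed): CN(0°)/SH(0°) eclipsed 8.6; NH2(120°)/H(120°) eclipsed 6.6; H(240°)/H(240°) eclipsed 3.6 → 18.8 kJ/mol.
E(B) − E(D) = 3.7 − 18.8 = -15.1 kJ/mol.

-15.1 kJ/mol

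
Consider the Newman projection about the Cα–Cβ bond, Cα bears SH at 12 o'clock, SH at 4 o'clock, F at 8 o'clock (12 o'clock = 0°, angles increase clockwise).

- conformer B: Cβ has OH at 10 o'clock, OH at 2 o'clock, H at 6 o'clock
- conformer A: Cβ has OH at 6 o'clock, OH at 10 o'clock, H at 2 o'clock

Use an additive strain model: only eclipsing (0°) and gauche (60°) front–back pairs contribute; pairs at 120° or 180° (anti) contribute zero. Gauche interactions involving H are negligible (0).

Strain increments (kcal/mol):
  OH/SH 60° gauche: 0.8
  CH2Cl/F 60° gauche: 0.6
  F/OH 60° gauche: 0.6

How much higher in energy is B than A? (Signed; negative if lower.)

B is staggered. SH at 0° is gauche with OH at 300° (0.8); SH at 0° is gauche with OH at 60° (0.8); SH at 120° is gauche with OH at 60° (0.8); F at 240° is gauche with OH at 300° (0.6). Total 3.0 kcal/mol.
A is staggered. SH at 0° is gauche with OH at 300° (0.8); SH at 120° is gauche with OH at 180° (0.8); F at 240° is gauche with OH at 180° (0.6); F at 240° is gauche with OH at 300° (0.6). Total 2.8 kcal/mol.
E(B) − E(A) = 3.0 − 2.8 = +0.2 kcal/mol.

+0.2 kcal/mol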